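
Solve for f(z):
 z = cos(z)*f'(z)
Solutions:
 f(z) = C1 + Integral(z/cos(z), z)


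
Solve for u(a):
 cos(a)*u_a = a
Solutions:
 u(a) = C1 + Integral(a/cos(a), a)


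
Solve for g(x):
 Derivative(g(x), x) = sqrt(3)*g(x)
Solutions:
 g(x) = C1*exp(sqrt(3)*x)


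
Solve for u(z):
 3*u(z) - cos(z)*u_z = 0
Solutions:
 u(z) = C1*(sin(z) + 1)^(3/2)/(sin(z) - 1)^(3/2)


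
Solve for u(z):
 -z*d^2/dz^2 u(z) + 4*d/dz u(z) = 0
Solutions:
 u(z) = C1 + C2*z^5


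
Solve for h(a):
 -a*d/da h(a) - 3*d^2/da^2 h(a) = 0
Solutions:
 h(a) = C1 + C2*erf(sqrt(6)*a/6)


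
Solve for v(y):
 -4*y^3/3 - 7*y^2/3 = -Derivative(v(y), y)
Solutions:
 v(y) = C1 + y^4/3 + 7*y^3/9


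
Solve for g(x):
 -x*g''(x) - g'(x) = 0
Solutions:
 g(x) = C1 + C2*log(x)


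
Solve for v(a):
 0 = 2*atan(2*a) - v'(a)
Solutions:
 v(a) = C1 + 2*a*atan(2*a) - log(4*a^2 + 1)/2


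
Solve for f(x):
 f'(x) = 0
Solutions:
 f(x) = C1


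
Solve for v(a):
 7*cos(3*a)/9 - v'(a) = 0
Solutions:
 v(a) = C1 + 7*sin(3*a)/27


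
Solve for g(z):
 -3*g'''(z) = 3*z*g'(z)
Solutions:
 g(z) = C1 + Integral(C2*airyai(-z) + C3*airybi(-z), z)


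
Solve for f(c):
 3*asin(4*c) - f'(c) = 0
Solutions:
 f(c) = C1 + 3*c*asin(4*c) + 3*sqrt(1 - 16*c^2)/4


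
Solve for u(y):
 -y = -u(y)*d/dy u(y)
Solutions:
 u(y) = -sqrt(C1 + y^2)
 u(y) = sqrt(C1 + y^2)


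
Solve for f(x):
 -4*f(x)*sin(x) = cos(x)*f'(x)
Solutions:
 f(x) = C1*cos(x)^4


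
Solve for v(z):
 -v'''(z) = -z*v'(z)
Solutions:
 v(z) = C1 + Integral(C2*airyai(z) + C3*airybi(z), z)


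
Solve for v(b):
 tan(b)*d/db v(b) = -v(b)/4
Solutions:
 v(b) = C1/sin(b)^(1/4)


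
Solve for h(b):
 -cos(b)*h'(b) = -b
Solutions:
 h(b) = C1 + Integral(b/cos(b), b)


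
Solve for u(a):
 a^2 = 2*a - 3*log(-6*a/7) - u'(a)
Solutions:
 u(a) = C1 - a^3/3 + a^2 - 3*a*log(-a) + 3*a*(-log(6) + 1 + log(7))


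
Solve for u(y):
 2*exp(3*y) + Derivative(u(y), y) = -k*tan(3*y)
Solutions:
 u(y) = C1 + k*log(cos(3*y))/3 - 2*exp(3*y)/3


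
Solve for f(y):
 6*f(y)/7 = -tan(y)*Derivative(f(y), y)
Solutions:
 f(y) = C1/sin(y)^(6/7)


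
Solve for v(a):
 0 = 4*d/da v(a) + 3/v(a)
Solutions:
 v(a) = -sqrt(C1 - 6*a)/2
 v(a) = sqrt(C1 - 6*a)/2


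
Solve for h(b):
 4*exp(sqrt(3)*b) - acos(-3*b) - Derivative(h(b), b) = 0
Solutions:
 h(b) = C1 - b*acos(-3*b) - sqrt(1 - 9*b^2)/3 + 4*sqrt(3)*exp(sqrt(3)*b)/3


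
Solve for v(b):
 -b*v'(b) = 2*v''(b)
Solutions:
 v(b) = C1 + C2*erf(b/2)


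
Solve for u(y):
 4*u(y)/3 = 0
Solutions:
 u(y) = 0


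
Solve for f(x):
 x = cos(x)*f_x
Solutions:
 f(x) = C1 + Integral(x/cos(x), x)


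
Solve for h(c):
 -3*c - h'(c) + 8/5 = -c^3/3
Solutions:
 h(c) = C1 + c^4/12 - 3*c^2/2 + 8*c/5


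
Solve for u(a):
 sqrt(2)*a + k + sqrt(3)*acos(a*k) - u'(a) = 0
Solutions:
 u(a) = C1 + sqrt(2)*a^2/2 + a*k + sqrt(3)*Piecewise((a*acos(a*k) - sqrt(-a^2*k^2 + 1)/k, Ne(k, 0)), (pi*a/2, True))


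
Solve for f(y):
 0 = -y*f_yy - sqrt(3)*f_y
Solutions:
 f(y) = C1 + C2*y^(1 - sqrt(3))


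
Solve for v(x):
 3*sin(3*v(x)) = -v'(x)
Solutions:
 v(x) = -acos((-C1 - exp(18*x))/(C1 - exp(18*x)))/3 + 2*pi/3
 v(x) = acos((-C1 - exp(18*x))/(C1 - exp(18*x)))/3


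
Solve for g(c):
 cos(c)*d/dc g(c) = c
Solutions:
 g(c) = C1 + Integral(c/cos(c), c)


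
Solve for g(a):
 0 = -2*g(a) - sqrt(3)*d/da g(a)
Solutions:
 g(a) = C1*exp(-2*sqrt(3)*a/3)


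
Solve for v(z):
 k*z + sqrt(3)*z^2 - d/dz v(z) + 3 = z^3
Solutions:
 v(z) = C1 + k*z^2/2 - z^4/4 + sqrt(3)*z^3/3 + 3*z


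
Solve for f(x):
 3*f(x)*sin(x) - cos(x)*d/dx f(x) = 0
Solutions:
 f(x) = C1/cos(x)^3


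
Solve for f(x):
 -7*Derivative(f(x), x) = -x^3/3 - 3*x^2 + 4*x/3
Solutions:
 f(x) = C1 + x^4/84 + x^3/7 - 2*x^2/21


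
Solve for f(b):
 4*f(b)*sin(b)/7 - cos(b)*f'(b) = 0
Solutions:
 f(b) = C1/cos(b)^(4/7)


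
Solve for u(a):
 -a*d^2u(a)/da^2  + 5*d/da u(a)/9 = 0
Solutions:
 u(a) = C1 + C2*a^(14/9)


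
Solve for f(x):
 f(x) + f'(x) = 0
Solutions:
 f(x) = C1*exp(-x)


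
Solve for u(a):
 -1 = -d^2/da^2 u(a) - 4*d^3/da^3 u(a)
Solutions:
 u(a) = C1 + C2*a + C3*exp(-a/4) + a^2/2


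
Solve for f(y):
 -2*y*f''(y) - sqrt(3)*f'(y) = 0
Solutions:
 f(y) = C1 + C2*y^(1 - sqrt(3)/2)


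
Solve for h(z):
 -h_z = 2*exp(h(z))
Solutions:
 h(z) = log(1/(C1 + 2*z))


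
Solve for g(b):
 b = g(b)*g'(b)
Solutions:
 g(b) = -sqrt(C1 + b^2)
 g(b) = sqrt(C1 + b^2)


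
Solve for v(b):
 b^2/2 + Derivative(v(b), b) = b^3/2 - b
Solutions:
 v(b) = C1 + b^4/8 - b^3/6 - b^2/2


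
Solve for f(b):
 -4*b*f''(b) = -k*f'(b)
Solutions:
 f(b) = C1 + b^(re(k)/4 + 1)*(C2*sin(log(b)*Abs(im(k))/4) + C3*cos(log(b)*im(k)/4))


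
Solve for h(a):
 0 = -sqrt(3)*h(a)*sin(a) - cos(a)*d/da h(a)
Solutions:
 h(a) = C1*cos(a)^(sqrt(3))


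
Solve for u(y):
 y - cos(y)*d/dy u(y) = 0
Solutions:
 u(y) = C1 + Integral(y/cos(y), y)


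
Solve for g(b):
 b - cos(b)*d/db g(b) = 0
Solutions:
 g(b) = C1 + Integral(b/cos(b), b)


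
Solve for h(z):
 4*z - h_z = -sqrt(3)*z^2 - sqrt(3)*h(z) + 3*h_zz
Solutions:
 h(z) = C1*exp(z*(-1 + sqrt(1 + 12*sqrt(3)))/6) + C2*exp(-z*(1 + sqrt(1 + 12*sqrt(3)))/6) - z^2 - 2*sqrt(3)*z - 2*sqrt(3) - 2


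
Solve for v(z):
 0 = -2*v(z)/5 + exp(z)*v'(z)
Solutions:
 v(z) = C1*exp(-2*exp(-z)/5)


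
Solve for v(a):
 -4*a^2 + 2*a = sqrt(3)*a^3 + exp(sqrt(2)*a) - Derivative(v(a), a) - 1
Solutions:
 v(a) = C1 + sqrt(3)*a^4/4 + 4*a^3/3 - a^2 - a + sqrt(2)*exp(sqrt(2)*a)/2


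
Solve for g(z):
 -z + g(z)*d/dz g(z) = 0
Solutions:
 g(z) = -sqrt(C1 + z^2)
 g(z) = sqrt(C1 + z^2)


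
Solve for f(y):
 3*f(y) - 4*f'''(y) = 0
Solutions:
 f(y) = C3*exp(6^(1/3)*y/2) + (C1*sin(2^(1/3)*3^(5/6)*y/4) + C2*cos(2^(1/3)*3^(5/6)*y/4))*exp(-6^(1/3)*y/4)


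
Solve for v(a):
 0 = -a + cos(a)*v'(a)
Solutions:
 v(a) = C1 + Integral(a/cos(a), a)


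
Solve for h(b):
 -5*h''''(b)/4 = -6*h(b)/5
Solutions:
 h(b) = C1*exp(-24^(1/4)*sqrt(5)*b/5) + C2*exp(24^(1/4)*sqrt(5)*b/5) + C3*sin(24^(1/4)*sqrt(5)*b/5) + C4*cos(24^(1/4)*sqrt(5)*b/5)


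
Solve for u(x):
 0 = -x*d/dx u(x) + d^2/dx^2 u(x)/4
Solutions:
 u(x) = C1 + C2*erfi(sqrt(2)*x)


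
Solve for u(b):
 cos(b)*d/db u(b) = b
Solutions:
 u(b) = C1 + Integral(b/cos(b), b)


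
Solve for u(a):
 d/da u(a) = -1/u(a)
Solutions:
 u(a) = -sqrt(C1 - 2*a)
 u(a) = sqrt(C1 - 2*a)


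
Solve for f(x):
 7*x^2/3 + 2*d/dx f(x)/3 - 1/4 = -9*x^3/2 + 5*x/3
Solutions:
 f(x) = C1 - 27*x^4/16 - 7*x^3/6 + 5*x^2/4 + 3*x/8


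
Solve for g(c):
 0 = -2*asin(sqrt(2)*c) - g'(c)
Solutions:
 g(c) = C1 - 2*c*asin(sqrt(2)*c) - sqrt(2)*sqrt(1 - 2*c^2)


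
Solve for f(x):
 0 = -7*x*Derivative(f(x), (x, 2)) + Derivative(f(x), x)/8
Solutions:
 f(x) = C1 + C2*x^(57/56)


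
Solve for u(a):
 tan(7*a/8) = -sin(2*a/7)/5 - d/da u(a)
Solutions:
 u(a) = C1 + 8*log(cos(7*a/8))/7 + 7*cos(2*a/7)/10


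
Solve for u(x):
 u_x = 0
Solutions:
 u(x) = C1


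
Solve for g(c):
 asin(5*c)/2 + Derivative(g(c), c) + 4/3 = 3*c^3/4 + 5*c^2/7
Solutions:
 g(c) = C1 + 3*c^4/16 + 5*c^3/21 - c*asin(5*c)/2 - 4*c/3 - sqrt(1 - 25*c^2)/10


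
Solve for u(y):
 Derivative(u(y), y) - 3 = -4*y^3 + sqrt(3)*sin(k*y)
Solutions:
 u(y) = C1 - y^4 + 3*y - sqrt(3)*cos(k*y)/k


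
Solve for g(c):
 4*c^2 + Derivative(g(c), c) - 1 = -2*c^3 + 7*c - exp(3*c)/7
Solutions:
 g(c) = C1 - c^4/2 - 4*c^3/3 + 7*c^2/2 + c - exp(3*c)/21


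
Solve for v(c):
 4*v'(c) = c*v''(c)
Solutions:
 v(c) = C1 + C2*c^5


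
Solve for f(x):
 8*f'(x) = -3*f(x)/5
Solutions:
 f(x) = C1*exp(-3*x/40)


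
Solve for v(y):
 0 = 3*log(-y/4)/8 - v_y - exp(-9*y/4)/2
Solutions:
 v(y) = C1 + 3*y*log(-y)/8 + 3*y*(-2*log(2) - 1)/8 + 2*exp(-9*y/4)/9


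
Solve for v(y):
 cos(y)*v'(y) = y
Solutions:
 v(y) = C1 + Integral(y/cos(y), y)


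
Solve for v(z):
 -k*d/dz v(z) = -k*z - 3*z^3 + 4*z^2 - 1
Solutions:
 v(z) = C1 + z^2/2 + 3*z^4/(4*k) - 4*z^3/(3*k) + z/k


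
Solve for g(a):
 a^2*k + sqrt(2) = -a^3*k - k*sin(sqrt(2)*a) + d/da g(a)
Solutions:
 g(a) = C1 + a^4*k/4 + a^3*k/3 + sqrt(2)*a - sqrt(2)*k*cos(sqrt(2)*a)/2


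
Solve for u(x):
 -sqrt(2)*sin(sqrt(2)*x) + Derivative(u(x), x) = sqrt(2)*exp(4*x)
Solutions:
 u(x) = C1 + sqrt(2)*exp(4*x)/4 - cos(sqrt(2)*x)


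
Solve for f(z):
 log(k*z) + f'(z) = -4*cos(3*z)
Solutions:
 f(z) = C1 - z*log(k*z) + z - 4*sin(3*z)/3


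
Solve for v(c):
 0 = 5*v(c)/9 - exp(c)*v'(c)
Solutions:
 v(c) = C1*exp(-5*exp(-c)/9)


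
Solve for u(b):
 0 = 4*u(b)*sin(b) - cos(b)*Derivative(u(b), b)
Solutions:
 u(b) = C1/cos(b)^4


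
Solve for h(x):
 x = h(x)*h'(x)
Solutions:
 h(x) = -sqrt(C1 + x^2)
 h(x) = sqrt(C1 + x^2)


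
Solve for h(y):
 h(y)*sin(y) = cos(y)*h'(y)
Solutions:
 h(y) = C1/cos(y)


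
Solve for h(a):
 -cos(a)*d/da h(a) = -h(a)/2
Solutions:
 h(a) = C1*(sin(a) + 1)^(1/4)/(sin(a) - 1)^(1/4)


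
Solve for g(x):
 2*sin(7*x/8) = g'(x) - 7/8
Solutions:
 g(x) = C1 + 7*x/8 - 16*cos(7*x/8)/7


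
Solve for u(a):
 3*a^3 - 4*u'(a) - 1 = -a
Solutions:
 u(a) = C1 + 3*a^4/16 + a^2/8 - a/4


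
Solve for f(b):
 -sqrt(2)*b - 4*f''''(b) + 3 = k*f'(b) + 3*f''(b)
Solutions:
 f(b) = C1 + C2*exp(b*(-(k + sqrt(k^2 + 1))^(1/3) + (k + sqrt(k^2 + 1))^(-1/3))/2) + C3*exp(b*((k + sqrt(k^2 + 1))^(1/3)/4 - sqrt(3)*I*(k + sqrt(k^2 + 1))^(1/3)/4 + 1/((-1 + sqrt(3)*I)*(k + sqrt(k^2 + 1))^(1/3)))) + C4*exp(b*((k + sqrt(k^2 + 1))^(1/3)/4 + sqrt(3)*I*(k + sqrt(k^2 + 1))^(1/3)/4 - 1/((1 + sqrt(3)*I)*(k + sqrt(k^2 + 1))^(1/3)))) - sqrt(2)*b^2/(2*k) + 3*b/k + 3*sqrt(2)*b/k^2


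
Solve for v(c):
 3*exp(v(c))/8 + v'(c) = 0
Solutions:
 v(c) = log(1/(C1 + 3*c)) + 3*log(2)


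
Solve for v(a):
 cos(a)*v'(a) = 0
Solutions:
 v(a) = C1


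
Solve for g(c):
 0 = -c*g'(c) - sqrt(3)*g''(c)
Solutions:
 g(c) = C1 + C2*erf(sqrt(2)*3^(3/4)*c/6)


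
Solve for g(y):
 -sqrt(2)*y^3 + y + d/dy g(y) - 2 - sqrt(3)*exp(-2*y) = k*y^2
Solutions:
 g(y) = C1 + k*y^3/3 + sqrt(2)*y^4/4 - y^2/2 + 2*y - sqrt(3)*exp(-2*y)/2


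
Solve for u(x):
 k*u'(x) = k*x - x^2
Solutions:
 u(x) = C1 + x^2/2 - x^3/(3*k)


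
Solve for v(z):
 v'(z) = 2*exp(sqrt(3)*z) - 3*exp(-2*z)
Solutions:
 v(z) = C1 + 2*sqrt(3)*exp(sqrt(3)*z)/3 + 3*exp(-2*z)/2


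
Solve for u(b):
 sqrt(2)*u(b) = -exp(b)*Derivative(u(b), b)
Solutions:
 u(b) = C1*exp(sqrt(2)*exp(-b))


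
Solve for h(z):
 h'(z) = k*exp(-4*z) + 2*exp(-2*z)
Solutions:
 h(z) = C1 - k*exp(-4*z)/4 - exp(-2*z)


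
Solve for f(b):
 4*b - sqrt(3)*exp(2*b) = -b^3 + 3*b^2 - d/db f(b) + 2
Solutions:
 f(b) = C1 - b^4/4 + b^3 - 2*b^2 + 2*b + sqrt(3)*exp(2*b)/2


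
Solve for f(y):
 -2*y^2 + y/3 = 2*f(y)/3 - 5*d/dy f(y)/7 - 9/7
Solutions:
 f(y) = C1*exp(14*y/15) - 3*y^2 - 83*y/14 - 867/196


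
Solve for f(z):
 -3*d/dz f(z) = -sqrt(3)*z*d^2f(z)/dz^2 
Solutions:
 f(z) = C1 + C2*z^(1 + sqrt(3))


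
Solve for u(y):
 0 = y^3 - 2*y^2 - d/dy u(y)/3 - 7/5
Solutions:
 u(y) = C1 + 3*y^4/4 - 2*y^3 - 21*y/5


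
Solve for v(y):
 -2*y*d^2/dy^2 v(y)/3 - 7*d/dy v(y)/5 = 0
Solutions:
 v(y) = C1 + C2/y^(11/10)


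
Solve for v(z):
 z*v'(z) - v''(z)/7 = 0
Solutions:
 v(z) = C1 + C2*erfi(sqrt(14)*z/2)


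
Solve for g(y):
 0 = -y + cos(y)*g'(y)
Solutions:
 g(y) = C1 + Integral(y/cos(y), y)


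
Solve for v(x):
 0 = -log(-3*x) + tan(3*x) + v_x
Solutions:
 v(x) = C1 + x*log(-x) - x + x*log(3) + log(cos(3*x))/3


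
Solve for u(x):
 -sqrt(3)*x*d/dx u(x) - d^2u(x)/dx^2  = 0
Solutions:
 u(x) = C1 + C2*erf(sqrt(2)*3^(1/4)*x/2)


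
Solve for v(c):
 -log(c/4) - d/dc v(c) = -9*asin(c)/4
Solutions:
 v(c) = C1 - c*log(c) + 9*c*asin(c)/4 + c + 2*c*log(2) + 9*sqrt(1 - c^2)/4


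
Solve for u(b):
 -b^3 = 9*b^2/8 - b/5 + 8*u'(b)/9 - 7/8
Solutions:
 u(b) = C1 - 9*b^4/32 - 27*b^3/64 + 9*b^2/80 + 63*b/64


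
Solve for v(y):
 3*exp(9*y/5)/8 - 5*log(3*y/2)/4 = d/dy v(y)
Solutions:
 v(y) = C1 - 5*y*log(y)/4 + 5*y*(-log(3) + log(2) + 1)/4 + 5*exp(9*y/5)/24


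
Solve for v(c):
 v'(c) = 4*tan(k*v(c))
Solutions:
 v(c) = Piecewise((-asin(exp(C1*k + 4*c*k))/k + pi/k, Ne(k, 0)), (nan, True))
 v(c) = Piecewise((asin(exp(C1*k + 4*c*k))/k, Ne(k, 0)), (nan, True))


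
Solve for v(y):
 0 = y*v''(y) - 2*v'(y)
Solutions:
 v(y) = C1 + C2*y^3


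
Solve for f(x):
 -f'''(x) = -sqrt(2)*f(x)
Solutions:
 f(x) = C3*exp(2^(1/6)*x) + (C1*sin(2^(1/6)*sqrt(3)*x/2) + C2*cos(2^(1/6)*sqrt(3)*x/2))*exp(-2^(1/6)*x/2)


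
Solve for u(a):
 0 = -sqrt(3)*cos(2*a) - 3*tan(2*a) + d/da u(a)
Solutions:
 u(a) = C1 - 3*log(cos(2*a))/2 + sqrt(3)*sin(2*a)/2


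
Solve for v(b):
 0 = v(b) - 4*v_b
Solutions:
 v(b) = C1*exp(b/4)


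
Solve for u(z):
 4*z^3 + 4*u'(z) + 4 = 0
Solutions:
 u(z) = C1 - z^4/4 - z


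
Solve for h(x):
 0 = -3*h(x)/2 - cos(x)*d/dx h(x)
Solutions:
 h(x) = C1*(sin(x) - 1)^(3/4)/(sin(x) + 1)^(3/4)


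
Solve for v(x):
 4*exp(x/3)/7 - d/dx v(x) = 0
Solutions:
 v(x) = C1 + 12*exp(x/3)/7


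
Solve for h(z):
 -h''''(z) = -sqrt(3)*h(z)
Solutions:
 h(z) = C1*exp(-3^(1/8)*z) + C2*exp(3^(1/8)*z) + C3*sin(3^(1/8)*z) + C4*cos(3^(1/8)*z)


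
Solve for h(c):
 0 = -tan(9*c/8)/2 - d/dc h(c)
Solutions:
 h(c) = C1 + 4*log(cos(9*c/8))/9


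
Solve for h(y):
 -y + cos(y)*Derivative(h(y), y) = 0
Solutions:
 h(y) = C1 + Integral(y/cos(y), y)


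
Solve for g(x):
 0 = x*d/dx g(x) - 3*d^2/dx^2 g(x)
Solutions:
 g(x) = C1 + C2*erfi(sqrt(6)*x/6)


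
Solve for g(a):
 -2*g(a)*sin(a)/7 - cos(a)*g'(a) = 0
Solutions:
 g(a) = C1*cos(a)^(2/7)


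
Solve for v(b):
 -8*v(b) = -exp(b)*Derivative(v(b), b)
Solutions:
 v(b) = C1*exp(-8*exp(-b))


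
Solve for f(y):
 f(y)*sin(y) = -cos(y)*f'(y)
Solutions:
 f(y) = C1*cos(y)


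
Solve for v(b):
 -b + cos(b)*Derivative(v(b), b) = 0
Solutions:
 v(b) = C1 + Integral(b/cos(b), b)


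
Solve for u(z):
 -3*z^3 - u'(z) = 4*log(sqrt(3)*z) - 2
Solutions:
 u(z) = C1 - 3*z^4/4 - 4*z*log(z) - z*log(9) + 6*z


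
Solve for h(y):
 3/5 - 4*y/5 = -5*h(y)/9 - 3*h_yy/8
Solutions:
 h(y) = C1*sin(2*sqrt(30)*y/9) + C2*cos(2*sqrt(30)*y/9) + 36*y/25 - 27/25


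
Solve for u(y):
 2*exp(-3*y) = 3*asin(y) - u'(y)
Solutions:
 u(y) = C1 + 3*y*asin(y) + 3*sqrt(1 - y^2) + 2*exp(-3*y)/3


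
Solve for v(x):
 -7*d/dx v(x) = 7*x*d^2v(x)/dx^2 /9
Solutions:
 v(x) = C1 + C2/x^8


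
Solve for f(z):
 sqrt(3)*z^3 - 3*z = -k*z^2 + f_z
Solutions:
 f(z) = C1 + k*z^3/3 + sqrt(3)*z^4/4 - 3*z^2/2


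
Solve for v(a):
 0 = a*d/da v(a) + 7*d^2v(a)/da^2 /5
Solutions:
 v(a) = C1 + C2*erf(sqrt(70)*a/14)


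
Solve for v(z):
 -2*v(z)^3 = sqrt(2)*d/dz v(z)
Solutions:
 v(z) = -sqrt(2)*sqrt(-1/(C1 - sqrt(2)*z))/2
 v(z) = sqrt(2)*sqrt(-1/(C1 - sqrt(2)*z))/2


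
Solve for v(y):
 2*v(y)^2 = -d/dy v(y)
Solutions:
 v(y) = 1/(C1 + 2*y)


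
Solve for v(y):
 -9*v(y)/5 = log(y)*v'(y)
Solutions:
 v(y) = C1*exp(-9*li(y)/5)


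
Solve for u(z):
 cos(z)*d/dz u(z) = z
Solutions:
 u(z) = C1 + Integral(z/cos(z), z)


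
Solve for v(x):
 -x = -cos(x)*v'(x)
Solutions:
 v(x) = C1 + Integral(x/cos(x), x)


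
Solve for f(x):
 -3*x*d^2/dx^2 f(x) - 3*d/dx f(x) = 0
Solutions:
 f(x) = C1 + C2*log(x)


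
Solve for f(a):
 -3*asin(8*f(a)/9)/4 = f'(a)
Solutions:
 Integral(1/asin(8*_y/9), (_y, f(a))) = C1 - 3*a/4


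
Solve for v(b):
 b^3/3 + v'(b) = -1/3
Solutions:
 v(b) = C1 - b^4/12 - b/3


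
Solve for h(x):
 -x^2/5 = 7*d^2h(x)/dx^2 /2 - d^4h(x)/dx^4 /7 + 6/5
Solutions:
 h(x) = C1 + C2*x + C3*exp(-7*sqrt(2)*x/2) + C4*exp(7*sqrt(2)*x/2) - x^4/210 - 298*x^2/1715


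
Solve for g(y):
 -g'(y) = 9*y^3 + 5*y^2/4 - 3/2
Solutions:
 g(y) = C1 - 9*y^4/4 - 5*y^3/12 + 3*y/2


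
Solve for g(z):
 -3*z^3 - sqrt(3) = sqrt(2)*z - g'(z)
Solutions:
 g(z) = C1 + 3*z^4/4 + sqrt(2)*z^2/2 + sqrt(3)*z


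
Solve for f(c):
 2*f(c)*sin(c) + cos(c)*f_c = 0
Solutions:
 f(c) = C1*cos(c)^2


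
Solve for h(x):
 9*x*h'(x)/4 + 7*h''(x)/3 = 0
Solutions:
 h(x) = C1 + C2*erf(3*sqrt(42)*x/28)


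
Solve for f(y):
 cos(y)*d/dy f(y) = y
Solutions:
 f(y) = C1 + Integral(y/cos(y), y)


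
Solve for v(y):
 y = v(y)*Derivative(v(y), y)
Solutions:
 v(y) = -sqrt(C1 + y^2)
 v(y) = sqrt(C1 + y^2)


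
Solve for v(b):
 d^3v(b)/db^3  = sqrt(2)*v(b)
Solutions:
 v(b) = C3*exp(2^(1/6)*b) + (C1*sin(2^(1/6)*sqrt(3)*b/2) + C2*cos(2^(1/6)*sqrt(3)*b/2))*exp(-2^(1/6)*b/2)


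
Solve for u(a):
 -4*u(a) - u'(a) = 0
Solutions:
 u(a) = C1*exp(-4*a)


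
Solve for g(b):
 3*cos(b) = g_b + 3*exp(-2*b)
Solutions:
 g(b) = C1 + 3*sin(b) + 3*exp(-2*b)/2


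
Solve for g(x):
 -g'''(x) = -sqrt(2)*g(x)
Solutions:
 g(x) = C3*exp(2^(1/6)*x) + (C1*sin(2^(1/6)*sqrt(3)*x/2) + C2*cos(2^(1/6)*sqrt(3)*x/2))*exp(-2^(1/6)*x/2)


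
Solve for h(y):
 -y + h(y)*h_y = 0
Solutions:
 h(y) = -sqrt(C1 + y^2)
 h(y) = sqrt(C1 + y^2)


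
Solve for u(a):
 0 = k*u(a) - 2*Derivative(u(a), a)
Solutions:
 u(a) = C1*exp(a*k/2)


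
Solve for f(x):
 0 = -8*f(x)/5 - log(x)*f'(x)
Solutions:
 f(x) = C1*exp(-8*li(x)/5)


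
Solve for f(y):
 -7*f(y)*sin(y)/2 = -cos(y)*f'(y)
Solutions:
 f(y) = C1/cos(y)^(7/2)


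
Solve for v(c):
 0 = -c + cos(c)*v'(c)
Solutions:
 v(c) = C1 + Integral(c/cos(c), c)


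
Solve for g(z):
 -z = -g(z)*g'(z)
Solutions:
 g(z) = -sqrt(C1 + z^2)
 g(z) = sqrt(C1 + z^2)


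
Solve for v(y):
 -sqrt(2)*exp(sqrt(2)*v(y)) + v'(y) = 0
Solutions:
 v(y) = sqrt(2)*(2*log(-1/(C1 + sqrt(2)*y)) - log(2))/4


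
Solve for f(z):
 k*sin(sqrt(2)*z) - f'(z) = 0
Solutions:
 f(z) = C1 - sqrt(2)*k*cos(sqrt(2)*z)/2


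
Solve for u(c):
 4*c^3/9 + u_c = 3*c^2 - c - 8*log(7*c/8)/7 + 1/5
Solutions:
 u(c) = C1 - c^4/9 + c^3 - c^2/2 - 8*c*log(c)/7 - 8*c*log(7)/7 + 47*c/35 + 24*c*log(2)/7


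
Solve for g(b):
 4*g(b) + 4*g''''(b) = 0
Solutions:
 g(b) = (C1*sin(sqrt(2)*b/2) + C2*cos(sqrt(2)*b/2))*exp(-sqrt(2)*b/2) + (C3*sin(sqrt(2)*b/2) + C4*cos(sqrt(2)*b/2))*exp(sqrt(2)*b/2)


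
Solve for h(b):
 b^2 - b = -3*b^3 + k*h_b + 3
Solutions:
 h(b) = C1 + 3*b^4/(4*k) + b^3/(3*k) - b^2/(2*k) - 3*b/k


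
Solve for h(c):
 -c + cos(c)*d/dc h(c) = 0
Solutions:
 h(c) = C1 + Integral(c/cos(c), c)


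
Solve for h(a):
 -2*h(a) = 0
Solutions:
 h(a) = 0


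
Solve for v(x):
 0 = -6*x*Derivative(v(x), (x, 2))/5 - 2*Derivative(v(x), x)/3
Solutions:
 v(x) = C1 + C2*x^(4/9)


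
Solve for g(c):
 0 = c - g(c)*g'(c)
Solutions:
 g(c) = -sqrt(C1 + c^2)
 g(c) = sqrt(C1 + c^2)


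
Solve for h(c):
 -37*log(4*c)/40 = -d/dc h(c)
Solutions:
 h(c) = C1 + 37*c*log(c)/40 - 37*c/40 + 37*c*log(2)/20


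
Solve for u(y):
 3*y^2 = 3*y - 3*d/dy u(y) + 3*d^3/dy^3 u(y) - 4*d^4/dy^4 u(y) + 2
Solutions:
 u(y) = C1 + C2*exp(y*((4*sqrt(33) + 23)^(-1/3) + 2 + (4*sqrt(33) + 23)^(1/3))/8)*sin(sqrt(3)*y*(-(4*sqrt(33) + 23)^(1/3) + (4*sqrt(33) + 23)^(-1/3))/8) + C3*exp(y*((4*sqrt(33) + 23)^(-1/3) + 2 + (4*sqrt(33) + 23)^(1/3))/8)*cos(sqrt(3)*y*(-(4*sqrt(33) + 23)^(1/3) + (4*sqrt(33) + 23)^(-1/3))/8) + C4*exp(y*(-(4*sqrt(33) + 23)^(1/3) - 1/(4*sqrt(33) + 23)^(1/3) + 1)/4) - y^3/3 + y^2/2 - 4*y/3


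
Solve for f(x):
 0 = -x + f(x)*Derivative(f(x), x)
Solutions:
 f(x) = -sqrt(C1 + x^2)
 f(x) = sqrt(C1 + x^2)


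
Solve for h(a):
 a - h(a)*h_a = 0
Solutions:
 h(a) = -sqrt(C1 + a^2)
 h(a) = sqrt(C1 + a^2)


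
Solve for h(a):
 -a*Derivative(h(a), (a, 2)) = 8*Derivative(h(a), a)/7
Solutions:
 h(a) = C1 + C2/a^(1/7)


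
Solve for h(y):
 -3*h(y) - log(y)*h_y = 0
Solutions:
 h(y) = C1*exp(-3*li(y))


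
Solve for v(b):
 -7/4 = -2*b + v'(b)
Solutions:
 v(b) = C1 + b^2 - 7*b/4


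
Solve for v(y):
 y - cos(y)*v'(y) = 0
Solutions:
 v(y) = C1 + Integral(y/cos(y), y)


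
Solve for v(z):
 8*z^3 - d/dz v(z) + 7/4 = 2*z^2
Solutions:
 v(z) = C1 + 2*z^4 - 2*z^3/3 + 7*z/4


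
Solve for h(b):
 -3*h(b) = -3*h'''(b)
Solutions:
 h(b) = C3*exp(b) + (C1*sin(sqrt(3)*b/2) + C2*cos(sqrt(3)*b/2))*exp(-b/2)


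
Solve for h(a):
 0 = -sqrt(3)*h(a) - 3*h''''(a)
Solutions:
 h(a) = (C1*sin(sqrt(2)*3^(7/8)*a/6) + C2*cos(sqrt(2)*3^(7/8)*a/6))*exp(-sqrt(2)*3^(7/8)*a/6) + (C3*sin(sqrt(2)*3^(7/8)*a/6) + C4*cos(sqrt(2)*3^(7/8)*a/6))*exp(sqrt(2)*3^(7/8)*a/6)


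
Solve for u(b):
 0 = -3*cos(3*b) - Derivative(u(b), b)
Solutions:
 u(b) = C1 - sin(3*b)


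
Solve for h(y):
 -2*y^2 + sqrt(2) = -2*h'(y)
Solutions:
 h(y) = C1 + y^3/3 - sqrt(2)*y/2


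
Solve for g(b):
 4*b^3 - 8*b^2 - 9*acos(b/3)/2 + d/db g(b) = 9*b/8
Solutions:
 g(b) = C1 - b^4 + 8*b^3/3 + 9*b^2/16 + 9*b*acos(b/3)/2 - 9*sqrt(9 - b^2)/2


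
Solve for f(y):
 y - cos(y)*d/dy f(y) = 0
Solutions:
 f(y) = C1 + Integral(y/cos(y), y)


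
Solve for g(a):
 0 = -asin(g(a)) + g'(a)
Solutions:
 Integral(1/asin(_y), (_y, g(a))) = C1 + a


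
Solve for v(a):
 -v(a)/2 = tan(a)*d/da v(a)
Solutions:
 v(a) = C1/sqrt(sin(a))


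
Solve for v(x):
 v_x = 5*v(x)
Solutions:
 v(x) = C1*exp(5*x)


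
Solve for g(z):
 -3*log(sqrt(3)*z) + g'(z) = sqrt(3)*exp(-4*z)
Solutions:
 g(z) = C1 + 3*z*log(z) + z*(-3 + 3*log(3)/2) - sqrt(3)*exp(-4*z)/4


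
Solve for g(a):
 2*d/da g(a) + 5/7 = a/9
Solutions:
 g(a) = C1 + a^2/36 - 5*a/14


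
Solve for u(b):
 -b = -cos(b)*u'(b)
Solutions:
 u(b) = C1 + Integral(b/cos(b), b)


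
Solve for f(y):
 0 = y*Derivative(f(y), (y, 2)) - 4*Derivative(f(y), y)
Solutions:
 f(y) = C1 + C2*y^5


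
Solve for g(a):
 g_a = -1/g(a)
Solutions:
 g(a) = -sqrt(C1 - 2*a)
 g(a) = sqrt(C1 - 2*a)


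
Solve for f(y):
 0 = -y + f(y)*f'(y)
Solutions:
 f(y) = -sqrt(C1 + y^2)
 f(y) = sqrt(C1 + y^2)


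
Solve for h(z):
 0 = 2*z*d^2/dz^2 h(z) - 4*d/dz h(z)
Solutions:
 h(z) = C1 + C2*z^3


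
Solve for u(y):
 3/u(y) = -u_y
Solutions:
 u(y) = -sqrt(C1 - 6*y)
 u(y) = sqrt(C1 - 6*y)


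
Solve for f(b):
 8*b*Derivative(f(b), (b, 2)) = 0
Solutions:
 f(b) = C1 + C2*b


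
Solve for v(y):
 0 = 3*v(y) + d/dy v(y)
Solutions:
 v(y) = C1*exp(-3*y)


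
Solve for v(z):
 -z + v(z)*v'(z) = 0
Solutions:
 v(z) = -sqrt(C1 + z^2)
 v(z) = sqrt(C1 + z^2)


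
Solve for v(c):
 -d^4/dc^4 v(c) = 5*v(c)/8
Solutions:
 v(c) = (C1*sin(2^(3/4)*5^(1/4)*c/4) + C2*cos(2^(3/4)*5^(1/4)*c/4))*exp(-2^(3/4)*5^(1/4)*c/4) + (C3*sin(2^(3/4)*5^(1/4)*c/4) + C4*cos(2^(3/4)*5^(1/4)*c/4))*exp(2^(3/4)*5^(1/4)*c/4)


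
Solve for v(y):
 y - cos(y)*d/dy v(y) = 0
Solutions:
 v(y) = C1 + Integral(y/cos(y), y)


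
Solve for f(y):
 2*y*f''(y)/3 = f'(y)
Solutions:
 f(y) = C1 + C2*y^(5/2)


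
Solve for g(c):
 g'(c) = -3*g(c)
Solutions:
 g(c) = C1*exp(-3*c)


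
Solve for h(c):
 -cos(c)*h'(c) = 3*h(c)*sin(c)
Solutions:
 h(c) = C1*cos(c)^3


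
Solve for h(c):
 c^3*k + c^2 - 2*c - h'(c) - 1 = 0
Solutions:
 h(c) = C1 + c^4*k/4 + c^3/3 - c^2 - c


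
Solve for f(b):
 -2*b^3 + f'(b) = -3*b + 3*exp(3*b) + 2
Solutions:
 f(b) = C1 + b^4/2 - 3*b^2/2 + 2*b + exp(3*b)


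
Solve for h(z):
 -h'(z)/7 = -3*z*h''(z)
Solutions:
 h(z) = C1 + C2*z^(22/21)


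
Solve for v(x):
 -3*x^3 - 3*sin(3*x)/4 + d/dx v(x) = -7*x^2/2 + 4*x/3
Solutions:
 v(x) = C1 + 3*x^4/4 - 7*x^3/6 + 2*x^2/3 - cos(3*x)/4


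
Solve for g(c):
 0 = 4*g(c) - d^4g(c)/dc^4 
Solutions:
 g(c) = C1*exp(-sqrt(2)*c) + C2*exp(sqrt(2)*c) + C3*sin(sqrt(2)*c) + C4*cos(sqrt(2)*c)


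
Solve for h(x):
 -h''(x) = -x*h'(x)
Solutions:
 h(x) = C1 + C2*erfi(sqrt(2)*x/2)


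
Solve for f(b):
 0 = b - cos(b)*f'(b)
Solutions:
 f(b) = C1 + Integral(b/cos(b), b)


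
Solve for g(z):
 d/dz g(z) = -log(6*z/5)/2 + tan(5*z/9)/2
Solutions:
 g(z) = C1 - z*log(z)/2 - z*log(6) + z/2 + z*log(30)/2 - 9*log(cos(5*z/9))/10


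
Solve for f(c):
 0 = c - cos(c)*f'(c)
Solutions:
 f(c) = C1 + Integral(c/cos(c), c)


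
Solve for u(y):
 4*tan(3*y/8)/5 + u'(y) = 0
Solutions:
 u(y) = C1 + 32*log(cos(3*y/8))/15


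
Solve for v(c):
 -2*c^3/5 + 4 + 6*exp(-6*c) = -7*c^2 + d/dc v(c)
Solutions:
 v(c) = C1 - c^4/10 + 7*c^3/3 + 4*c - exp(-6*c)


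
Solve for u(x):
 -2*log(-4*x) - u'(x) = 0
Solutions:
 u(x) = C1 - 2*x*log(-x) + 2*x*(1 - 2*log(2))


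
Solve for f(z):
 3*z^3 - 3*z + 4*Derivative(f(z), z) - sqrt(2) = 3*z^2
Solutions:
 f(z) = C1 - 3*z^4/16 + z^3/4 + 3*z^2/8 + sqrt(2)*z/4


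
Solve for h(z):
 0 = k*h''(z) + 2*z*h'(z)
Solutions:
 h(z) = C1 + C2*sqrt(k)*erf(z*sqrt(1/k))


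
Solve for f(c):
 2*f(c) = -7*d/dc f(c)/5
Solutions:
 f(c) = C1*exp(-10*c/7)


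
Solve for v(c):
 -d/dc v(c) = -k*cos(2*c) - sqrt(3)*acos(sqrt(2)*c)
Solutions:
 v(c) = C1 + k*sin(2*c)/2 + sqrt(3)*(c*acos(sqrt(2)*c) - sqrt(2)*sqrt(1 - 2*c^2)/2)


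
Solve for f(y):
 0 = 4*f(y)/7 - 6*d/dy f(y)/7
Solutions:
 f(y) = C1*exp(2*y/3)


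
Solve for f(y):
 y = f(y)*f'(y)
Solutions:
 f(y) = -sqrt(C1 + y^2)
 f(y) = sqrt(C1 + y^2)


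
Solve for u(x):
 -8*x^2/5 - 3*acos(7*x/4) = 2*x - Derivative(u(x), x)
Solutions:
 u(x) = C1 + 8*x^3/15 + x^2 + 3*x*acos(7*x/4) - 3*sqrt(16 - 49*x^2)/7


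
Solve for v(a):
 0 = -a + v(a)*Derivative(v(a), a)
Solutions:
 v(a) = -sqrt(C1 + a^2)
 v(a) = sqrt(C1 + a^2)


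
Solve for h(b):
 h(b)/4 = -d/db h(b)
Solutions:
 h(b) = C1*exp(-b/4)


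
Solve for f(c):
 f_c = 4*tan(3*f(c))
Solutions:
 f(c) = -asin(C1*exp(12*c))/3 + pi/3
 f(c) = asin(C1*exp(12*c))/3


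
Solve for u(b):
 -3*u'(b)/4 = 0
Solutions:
 u(b) = C1


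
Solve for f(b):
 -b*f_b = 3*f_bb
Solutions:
 f(b) = C1 + C2*erf(sqrt(6)*b/6)


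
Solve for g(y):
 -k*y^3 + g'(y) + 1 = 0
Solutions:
 g(y) = C1 + k*y^4/4 - y


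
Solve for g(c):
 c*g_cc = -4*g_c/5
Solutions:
 g(c) = C1 + C2*c^(1/5)


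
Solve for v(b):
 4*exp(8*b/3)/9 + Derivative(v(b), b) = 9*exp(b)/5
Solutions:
 v(b) = C1 - exp(8*b/3)/6 + 9*exp(b)/5


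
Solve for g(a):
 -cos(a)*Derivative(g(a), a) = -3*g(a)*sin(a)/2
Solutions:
 g(a) = C1/cos(a)^(3/2)


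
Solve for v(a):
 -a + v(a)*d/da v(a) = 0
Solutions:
 v(a) = -sqrt(C1 + a^2)
 v(a) = sqrt(C1 + a^2)


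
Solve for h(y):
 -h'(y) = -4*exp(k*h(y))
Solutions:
 h(y) = Piecewise((log(-1/(C1*k + 4*k*y))/k, Ne(k, 0)), (nan, True))
 h(y) = Piecewise((C1 + 4*y, Eq(k, 0)), (nan, True))


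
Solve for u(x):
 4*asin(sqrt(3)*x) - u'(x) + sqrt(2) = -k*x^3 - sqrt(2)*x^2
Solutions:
 u(x) = C1 + k*x^4/4 + sqrt(2)*x^3/3 + 4*x*asin(sqrt(3)*x) + sqrt(2)*x + 4*sqrt(3)*sqrt(1 - 3*x^2)/3


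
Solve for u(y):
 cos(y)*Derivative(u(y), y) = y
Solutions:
 u(y) = C1 + Integral(y/cos(y), y)


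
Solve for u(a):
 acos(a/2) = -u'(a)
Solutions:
 u(a) = C1 - a*acos(a/2) + sqrt(4 - a^2)


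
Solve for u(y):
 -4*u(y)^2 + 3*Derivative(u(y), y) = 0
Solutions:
 u(y) = -3/(C1 + 4*y)


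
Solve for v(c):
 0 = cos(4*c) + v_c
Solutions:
 v(c) = C1 - sin(4*c)/4


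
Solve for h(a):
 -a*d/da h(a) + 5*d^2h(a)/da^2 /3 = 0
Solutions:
 h(a) = C1 + C2*erfi(sqrt(30)*a/10)


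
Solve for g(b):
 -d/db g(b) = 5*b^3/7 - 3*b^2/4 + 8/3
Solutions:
 g(b) = C1 - 5*b^4/28 + b^3/4 - 8*b/3


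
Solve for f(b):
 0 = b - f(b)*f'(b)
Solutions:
 f(b) = -sqrt(C1 + b^2)
 f(b) = sqrt(C1 + b^2)


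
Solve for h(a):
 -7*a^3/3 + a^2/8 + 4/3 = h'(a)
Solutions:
 h(a) = C1 - 7*a^4/12 + a^3/24 + 4*a/3


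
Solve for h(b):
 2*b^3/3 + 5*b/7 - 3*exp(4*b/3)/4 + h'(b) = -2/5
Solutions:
 h(b) = C1 - b^4/6 - 5*b^2/14 - 2*b/5 + 9*exp(4*b/3)/16


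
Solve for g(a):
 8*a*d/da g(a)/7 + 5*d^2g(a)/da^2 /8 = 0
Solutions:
 g(a) = C1 + C2*erf(4*sqrt(70)*a/35)


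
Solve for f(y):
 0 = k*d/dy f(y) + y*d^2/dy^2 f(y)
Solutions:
 f(y) = C1 + y^(1 - re(k))*(C2*sin(log(y)*Abs(im(k))) + C3*cos(log(y)*im(k)))


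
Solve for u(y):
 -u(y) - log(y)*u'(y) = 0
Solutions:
 u(y) = C1*exp(-li(y))


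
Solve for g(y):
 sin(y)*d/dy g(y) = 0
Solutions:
 g(y) = C1


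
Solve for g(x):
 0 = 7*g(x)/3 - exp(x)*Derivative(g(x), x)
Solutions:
 g(x) = C1*exp(-7*exp(-x)/3)


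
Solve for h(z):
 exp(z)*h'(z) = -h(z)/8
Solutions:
 h(z) = C1*exp(exp(-z)/8)


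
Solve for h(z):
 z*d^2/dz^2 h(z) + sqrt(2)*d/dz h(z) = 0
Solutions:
 h(z) = C1 + C2*z^(1 - sqrt(2))


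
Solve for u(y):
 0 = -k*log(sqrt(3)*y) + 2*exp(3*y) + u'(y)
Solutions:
 u(y) = C1 + k*y*log(y) + k*y*(-1 + log(3)/2) - 2*exp(3*y)/3


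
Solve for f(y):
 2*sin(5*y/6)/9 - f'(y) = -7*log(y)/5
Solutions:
 f(y) = C1 + 7*y*log(y)/5 - 7*y/5 - 4*cos(5*y/6)/15


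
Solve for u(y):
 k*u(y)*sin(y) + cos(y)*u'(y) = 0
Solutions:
 u(y) = C1*exp(k*log(cos(y)))


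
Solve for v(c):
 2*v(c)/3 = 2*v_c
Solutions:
 v(c) = C1*exp(c/3)


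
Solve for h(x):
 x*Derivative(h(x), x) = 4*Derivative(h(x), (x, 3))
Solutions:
 h(x) = C1 + Integral(C2*airyai(2^(1/3)*x/2) + C3*airybi(2^(1/3)*x/2), x)


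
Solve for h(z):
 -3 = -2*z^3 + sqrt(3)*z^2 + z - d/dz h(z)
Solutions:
 h(z) = C1 - z^4/2 + sqrt(3)*z^3/3 + z^2/2 + 3*z


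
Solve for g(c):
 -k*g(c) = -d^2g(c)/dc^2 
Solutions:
 g(c) = C1*exp(-c*sqrt(k)) + C2*exp(c*sqrt(k))


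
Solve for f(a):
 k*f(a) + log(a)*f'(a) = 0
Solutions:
 f(a) = C1*exp(-k*li(a))


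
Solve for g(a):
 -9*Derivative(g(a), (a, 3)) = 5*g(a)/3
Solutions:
 g(a) = C3*exp(-5^(1/3)*a/3) + (C1*sin(sqrt(3)*5^(1/3)*a/6) + C2*cos(sqrt(3)*5^(1/3)*a/6))*exp(5^(1/3)*a/6)


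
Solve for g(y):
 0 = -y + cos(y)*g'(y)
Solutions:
 g(y) = C1 + Integral(y/cos(y), y)


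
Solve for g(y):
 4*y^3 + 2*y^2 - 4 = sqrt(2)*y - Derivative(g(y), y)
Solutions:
 g(y) = C1 - y^4 - 2*y^3/3 + sqrt(2)*y^2/2 + 4*y


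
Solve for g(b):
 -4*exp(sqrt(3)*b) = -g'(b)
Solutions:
 g(b) = C1 + 4*sqrt(3)*exp(sqrt(3)*b)/3


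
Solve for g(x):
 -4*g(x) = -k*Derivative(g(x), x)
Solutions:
 g(x) = C1*exp(4*x/k)


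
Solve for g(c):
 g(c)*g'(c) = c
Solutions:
 g(c) = -sqrt(C1 + c^2)
 g(c) = sqrt(C1 + c^2)


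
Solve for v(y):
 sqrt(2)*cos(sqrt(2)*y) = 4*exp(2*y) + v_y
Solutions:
 v(y) = C1 - 2*exp(2*y) + sin(sqrt(2)*y)


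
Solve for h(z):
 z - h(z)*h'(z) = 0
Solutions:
 h(z) = -sqrt(C1 + z^2)
 h(z) = sqrt(C1 + z^2)


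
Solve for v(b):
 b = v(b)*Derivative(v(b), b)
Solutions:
 v(b) = -sqrt(C1 + b^2)
 v(b) = sqrt(C1 + b^2)


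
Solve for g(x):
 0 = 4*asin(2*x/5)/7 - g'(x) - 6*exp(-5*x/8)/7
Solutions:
 g(x) = C1 + 4*x*asin(2*x/5)/7 + 2*sqrt(25 - 4*x^2)/7 + 48*exp(-5*x/8)/35


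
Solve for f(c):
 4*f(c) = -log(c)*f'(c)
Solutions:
 f(c) = C1*exp(-4*li(c))


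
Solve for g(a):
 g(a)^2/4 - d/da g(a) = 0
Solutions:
 g(a) = -4/(C1 + a)


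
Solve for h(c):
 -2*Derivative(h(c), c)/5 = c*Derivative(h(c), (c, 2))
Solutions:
 h(c) = C1 + C2*c^(3/5)


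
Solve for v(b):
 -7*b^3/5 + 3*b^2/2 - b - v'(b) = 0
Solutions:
 v(b) = C1 - 7*b^4/20 + b^3/2 - b^2/2


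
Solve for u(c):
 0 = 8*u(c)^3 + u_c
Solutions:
 u(c) = -sqrt(2)*sqrt(-1/(C1 - 8*c))/2
 u(c) = sqrt(2)*sqrt(-1/(C1 - 8*c))/2


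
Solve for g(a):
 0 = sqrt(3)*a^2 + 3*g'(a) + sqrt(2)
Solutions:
 g(a) = C1 - sqrt(3)*a^3/9 - sqrt(2)*a/3


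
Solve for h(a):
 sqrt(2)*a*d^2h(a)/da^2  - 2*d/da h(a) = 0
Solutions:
 h(a) = C1 + C2*a^(1 + sqrt(2))


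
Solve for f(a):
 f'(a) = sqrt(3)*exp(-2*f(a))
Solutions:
 f(a) = log(-sqrt(C1 + 2*sqrt(3)*a))
 f(a) = log(C1 + 2*sqrt(3)*a)/2


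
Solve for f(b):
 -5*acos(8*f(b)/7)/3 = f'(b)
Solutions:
 Integral(1/acos(8*_y/7), (_y, f(b))) = C1 - 5*b/3


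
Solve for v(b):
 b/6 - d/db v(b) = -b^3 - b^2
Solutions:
 v(b) = C1 + b^4/4 + b^3/3 + b^2/12


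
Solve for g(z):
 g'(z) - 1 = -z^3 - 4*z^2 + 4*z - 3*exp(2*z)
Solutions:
 g(z) = C1 - z^4/4 - 4*z^3/3 + 2*z^2 + z - 3*exp(2*z)/2


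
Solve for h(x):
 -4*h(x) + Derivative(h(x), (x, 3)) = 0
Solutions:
 h(x) = C3*exp(2^(2/3)*x) + (C1*sin(2^(2/3)*sqrt(3)*x/2) + C2*cos(2^(2/3)*sqrt(3)*x/2))*exp(-2^(2/3)*x/2)


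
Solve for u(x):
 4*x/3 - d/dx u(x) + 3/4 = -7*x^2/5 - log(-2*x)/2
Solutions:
 u(x) = C1 + 7*x^3/15 + 2*x^2/3 + x*log(-x)/2 + x*(1 + 2*log(2))/4


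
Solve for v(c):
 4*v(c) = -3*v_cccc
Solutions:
 v(c) = (C1*sin(3^(3/4)*c/3) + C2*cos(3^(3/4)*c/3))*exp(-3^(3/4)*c/3) + (C3*sin(3^(3/4)*c/3) + C4*cos(3^(3/4)*c/3))*exp(3^(3/4)*c/3)


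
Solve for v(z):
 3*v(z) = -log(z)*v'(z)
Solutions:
 v(z) = C1*exp(-3*li(z))


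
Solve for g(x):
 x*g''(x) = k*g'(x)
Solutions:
 g(x) = C1 + x^(re(k) + 1)*(C2*sin(log(x)*Abs(im(k))) + C3*cos(log(x)*im(k)))


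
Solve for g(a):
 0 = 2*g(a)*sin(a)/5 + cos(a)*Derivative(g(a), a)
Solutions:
 g(a) = C1*cos(a)^(2/5)


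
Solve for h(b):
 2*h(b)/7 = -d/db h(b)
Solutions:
 h(b) = C1*exp(-2*b/7)


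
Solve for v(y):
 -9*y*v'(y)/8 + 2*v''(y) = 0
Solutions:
 v(y) = C1 + C2*erfi(3*sqrt(2)*y/8)


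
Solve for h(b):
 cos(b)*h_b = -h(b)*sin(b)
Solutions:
 h(b) = C1*cos(b)


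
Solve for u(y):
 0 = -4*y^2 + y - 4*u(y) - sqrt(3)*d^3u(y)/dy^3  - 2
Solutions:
 u(y) = C3*exp(-2^(2/3)*3^(5/6)*y/3) - y^2 + y/4 + (C1*sin(2^(2/3)*3^(1/3)*y/2) + C2*cos(2^(2/3)*3^(1/3)*y/2))*exp(2^(2/3)*3^(5/6)*y/6) - 1/2


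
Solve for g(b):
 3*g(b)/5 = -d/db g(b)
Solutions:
 g(b) = C1*exp(-3*b/5)


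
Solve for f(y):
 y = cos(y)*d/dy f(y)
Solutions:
 f(y) = C1 + Integral(y/cos(y), y)


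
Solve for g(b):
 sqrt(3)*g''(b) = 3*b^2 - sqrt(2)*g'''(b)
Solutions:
 g(b) = C1 + C2*b + C3*exp(-sqrt(6)*b/2) + sqrt(3)*b^4/12 - sqrt(2)*b^3/3 + 2*sqrt(3)*b^2/3


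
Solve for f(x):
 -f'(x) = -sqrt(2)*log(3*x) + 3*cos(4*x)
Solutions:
 f(x) = C1 + sqrt(2)*x*(log(x) - 1) + sqrt(2)*x*log(3) - 3*sin(4*x)/4


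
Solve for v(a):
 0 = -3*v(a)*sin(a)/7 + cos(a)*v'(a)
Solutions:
 v(a) = C1/cos(a)^(3/7)


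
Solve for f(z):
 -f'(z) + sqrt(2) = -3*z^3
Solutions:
 f(z) = C1 + 3*z^4/4 + sqrt(2)*z


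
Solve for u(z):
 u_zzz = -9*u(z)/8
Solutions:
 u(z) = C3*exp(-3^(2/3)*z/2) + (C1*sin(3*3^(1/6)*z/4) + C2*cos(3*3^(1/6)*z/4))*exp(3^(2/3)*z/4)


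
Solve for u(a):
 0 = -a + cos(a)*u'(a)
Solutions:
 u(a) = C1 + Integral(a/cos(a), a)


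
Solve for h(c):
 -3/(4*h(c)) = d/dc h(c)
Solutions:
 h(c) = -sqrt(C1 - 6*c)/2
 h(c) = sqrt(C1 - 6*c)/2


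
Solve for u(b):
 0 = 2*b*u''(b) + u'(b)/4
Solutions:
 u(b) = C1 + C2*b^(7/8)


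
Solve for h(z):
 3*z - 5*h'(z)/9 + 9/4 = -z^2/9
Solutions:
 h(z) = C1 + z^3/15 + 27*z^2/10 + 81*z/20


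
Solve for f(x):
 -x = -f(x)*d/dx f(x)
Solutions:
 f(x) = -sqrt(C1 + x^2)
 f(x) = sqrt(C1 + x^2)


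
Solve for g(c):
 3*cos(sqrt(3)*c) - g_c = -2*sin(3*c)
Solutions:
 g(c) = C1 + sqrt(3)*sin(sqrt(3)*c) - 2*cos(3*c)/3


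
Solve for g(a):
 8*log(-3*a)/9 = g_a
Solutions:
 g(a) = C1 + 8*a*log(-a)/9 + 8*a*(-1 + log(3))/9


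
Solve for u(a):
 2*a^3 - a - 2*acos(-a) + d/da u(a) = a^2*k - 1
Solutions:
 u(a) = C1 - a^4/2 + a^3*k/3 + a^2/2 + 2*a*acos(-a) - a + 2*sqrt(1 - a^2)


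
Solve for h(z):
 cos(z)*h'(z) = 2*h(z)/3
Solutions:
 h(z) = C1*(sin(z) + 1)^(1/3)/(sin(z) - 1)^(1/3)


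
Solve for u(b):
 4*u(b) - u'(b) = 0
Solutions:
 u(b) = C1*exp(4*b)


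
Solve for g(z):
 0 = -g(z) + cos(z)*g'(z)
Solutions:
 g(z) = C1*sqrt(sin(z) + 1)/sqrt(sin(z) - 1)


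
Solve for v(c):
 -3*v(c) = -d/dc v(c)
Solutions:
 v(c) = C1*exp(3*c)


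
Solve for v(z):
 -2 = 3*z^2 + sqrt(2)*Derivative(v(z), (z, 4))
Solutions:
 v(z) = C1 + C2*z + C3*z^2 + C4*z^3 - sqrt(2)*z^6/240 - sqrt(2)*z^4/24


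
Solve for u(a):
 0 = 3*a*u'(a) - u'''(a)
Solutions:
 u(a) = C1 + Integral(C2*airyai(3^(1/3)*a) + C3*airybi(3^(1/3)*a), a)


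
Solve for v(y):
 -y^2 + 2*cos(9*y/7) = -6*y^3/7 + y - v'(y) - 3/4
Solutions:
 v(y) = C1 - 3*y^4/14 + y^3/3 + y^2/2 - 3*y/4 - 14*sin(9*y/7)/9


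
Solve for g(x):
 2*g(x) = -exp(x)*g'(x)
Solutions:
 g(x) = C1*exp(2*exp(-x))


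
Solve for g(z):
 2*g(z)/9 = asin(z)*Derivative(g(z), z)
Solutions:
 g(z) = C1*exp(2*Integral(1/asin(z), z)/9)


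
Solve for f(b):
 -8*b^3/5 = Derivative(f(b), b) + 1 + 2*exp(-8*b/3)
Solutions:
 f(b) = C1 - 2*b^4/5 - b + 3*exp(-8*b/3)/4


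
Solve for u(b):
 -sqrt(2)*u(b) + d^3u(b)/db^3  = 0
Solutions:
 u(b) = C3*exp(2^(1/6)*b) + (C1*sin(2^(1/6)*sqrt(3)*b/2) + C2*cos(2^(1/6)*sqrt(3)*b/2))*exp(-2^(1/6)*b/2)


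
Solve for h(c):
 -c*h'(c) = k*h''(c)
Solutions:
 h(c) = C1 + C2*sqrt(k)*erf(sqrt(2)*c*sqrt(1/k)/2)


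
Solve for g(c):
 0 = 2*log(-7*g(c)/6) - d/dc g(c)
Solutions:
 -Integral(1/(log(-_y) - log(6) + log(7)), (_y, g(c)))/2 = C1 - c


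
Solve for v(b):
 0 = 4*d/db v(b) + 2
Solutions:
 v(b) = C1 - b/2


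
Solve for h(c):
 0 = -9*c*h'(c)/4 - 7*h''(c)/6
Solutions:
 h(c) = C1 + C2*erf(3*sqrt(21)*c/14)


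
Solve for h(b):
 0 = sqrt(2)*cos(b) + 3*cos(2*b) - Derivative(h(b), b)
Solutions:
 h(b) = C1 + sqrt(2)*sin(b) + 3*sin(2*b)/2


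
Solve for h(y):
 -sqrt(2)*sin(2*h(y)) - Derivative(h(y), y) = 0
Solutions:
 h(y) = pi - acos((-C1 - exp(4*sqrt(2)*y))/(C1 - exp(4*sqrt(2)*y)))/2
 h(y) = acos((-C1 - exp(4*sqrt(2)*y))/(C1 - exp(4*sqrt(2)*y)))/2


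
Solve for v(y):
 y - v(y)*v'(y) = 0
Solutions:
 v(y) = -sqrt(C1 + y^2)
 v(y) = sqrt(C1 + y^2)


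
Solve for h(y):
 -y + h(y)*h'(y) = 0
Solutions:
 h(y) = -sqrt(C1 + y^2)
 h(y) = sqrt(C1 + y^2)


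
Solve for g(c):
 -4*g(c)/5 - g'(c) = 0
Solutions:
 g(c) = C1*exp(-4*c/5)


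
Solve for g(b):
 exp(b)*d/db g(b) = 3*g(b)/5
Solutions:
 g(b) = C1*exp(-3*exp(-b)/5)


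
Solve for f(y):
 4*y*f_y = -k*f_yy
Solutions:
 f(y) = C1 + C2*sqrt(k)*erf(sqrt(2)*y*sqrt(1/k))


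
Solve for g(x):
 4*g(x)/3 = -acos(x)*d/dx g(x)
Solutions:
 g(x) = C1*exp(-4*Integral(1/acos(x), x)/3)


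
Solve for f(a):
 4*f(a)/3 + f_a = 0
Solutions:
 f(a) = C1*exp(-4*a/3)


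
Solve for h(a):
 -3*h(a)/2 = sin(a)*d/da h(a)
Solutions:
 h(a) = C1*(cos(a) + 1)^(3/4)/(cos(a) - 1)^(3/4)


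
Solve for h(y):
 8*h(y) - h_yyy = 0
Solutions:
 h(y) = C3*exp(2*y) + (C1*sin(sqrt(3)*y) + C2*cos(sqrt(3)*y))*exp(-y)


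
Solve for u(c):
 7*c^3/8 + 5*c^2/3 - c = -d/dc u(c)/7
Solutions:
 u(c) = C1 - 49*c^4/32 - 35*c^3/9 + 7*c^2/2


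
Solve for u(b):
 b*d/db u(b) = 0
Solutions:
 u(b) = C1


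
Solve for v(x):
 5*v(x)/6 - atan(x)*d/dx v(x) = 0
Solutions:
 v(x) = C1*exp(5*Integral(1/atan(x), x)/6)


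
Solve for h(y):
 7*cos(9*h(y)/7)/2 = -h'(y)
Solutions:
 7*y/2 - 7*log(sin(9*h(y)/7) - 1)/18 + 7*log(sin(9*h(y)/7) + 1)/18 = C1


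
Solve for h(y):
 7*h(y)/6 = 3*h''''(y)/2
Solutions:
 h(y) = C1*exp(-sqrt(3)*7^(1/4)*y/3) + C2*exp(sqrt(3)*7^(1/4)*y/3) + C3*sin(sqrt(3)*7^(1/4)*y/3) + C4*cos(sqrt(3)*7^(1/4)*y/3)


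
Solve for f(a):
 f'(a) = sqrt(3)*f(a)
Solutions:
 f(a) = C1*exp(sqrt(3)*a)


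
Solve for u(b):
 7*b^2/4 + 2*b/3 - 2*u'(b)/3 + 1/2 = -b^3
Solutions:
 u(b) = C1 + 3*b^4/8 + 7*b^3/8 + b^2/2 + 3*b/4


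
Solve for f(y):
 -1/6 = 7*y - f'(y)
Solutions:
 f(y) = C1 + 7*y^2/2 + y/6


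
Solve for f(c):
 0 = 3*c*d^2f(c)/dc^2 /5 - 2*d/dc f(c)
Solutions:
 f(c) = C1 + C2*c^(13/3)
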